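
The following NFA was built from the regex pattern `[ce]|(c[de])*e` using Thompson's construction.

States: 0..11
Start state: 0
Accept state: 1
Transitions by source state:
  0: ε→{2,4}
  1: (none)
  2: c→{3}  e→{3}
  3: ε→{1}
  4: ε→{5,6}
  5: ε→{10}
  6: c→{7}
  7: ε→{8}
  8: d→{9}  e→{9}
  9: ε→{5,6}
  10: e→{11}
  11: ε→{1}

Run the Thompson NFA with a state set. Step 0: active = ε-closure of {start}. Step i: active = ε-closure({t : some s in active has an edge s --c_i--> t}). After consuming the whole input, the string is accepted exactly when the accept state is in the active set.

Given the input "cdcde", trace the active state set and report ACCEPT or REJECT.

S₀ = ε-closure({0}) = {0,2,4,5,6,10}
'c' @ 1: {1,3,7,8}  [accepting]
'd' @ 2: {5,6,9,10}
'c' @ 3: {7,8}
'd' @ 4: {5,6,9,10}
'e' @ 5: {1,11}  [accepting]
final: {1,11}; accept 1 in set

Answer: ACCEPT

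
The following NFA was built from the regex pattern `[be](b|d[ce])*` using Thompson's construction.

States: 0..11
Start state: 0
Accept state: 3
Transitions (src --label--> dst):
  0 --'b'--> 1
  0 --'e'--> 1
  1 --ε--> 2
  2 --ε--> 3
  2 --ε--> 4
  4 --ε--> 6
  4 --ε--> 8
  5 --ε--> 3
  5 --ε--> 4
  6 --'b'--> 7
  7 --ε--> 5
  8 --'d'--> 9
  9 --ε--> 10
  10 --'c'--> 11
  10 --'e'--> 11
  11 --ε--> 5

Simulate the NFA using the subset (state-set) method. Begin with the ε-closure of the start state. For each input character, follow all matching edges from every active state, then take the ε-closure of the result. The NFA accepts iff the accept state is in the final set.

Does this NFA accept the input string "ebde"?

Answer: ACCEPT

Trace:
start: ε-closure({0}) = {0}
'e' @ 1: {1,2,3,4,6,8}  (accept∈set)
'b' @ 2: {3,4,5,6,7,8}  (accept∈set)
'd' @ 3: {9,10}
'e' @ 4: {3,4,5,6,8,11}  (accept∈set)
end set {3,4,5,6,8,11} — state 3 in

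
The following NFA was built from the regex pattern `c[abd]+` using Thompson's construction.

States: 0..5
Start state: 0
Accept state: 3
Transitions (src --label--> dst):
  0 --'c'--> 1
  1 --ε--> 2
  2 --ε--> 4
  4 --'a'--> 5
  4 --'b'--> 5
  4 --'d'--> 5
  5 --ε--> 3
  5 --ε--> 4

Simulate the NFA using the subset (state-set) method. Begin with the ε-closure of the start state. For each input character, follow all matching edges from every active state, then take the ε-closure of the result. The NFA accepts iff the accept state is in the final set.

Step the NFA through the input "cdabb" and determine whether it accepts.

S₀ = ε-closure({0}) = {0}
'c' @ 1: {1,2,4}
'd' @ 2: {3,4,5}  (accept∈set)
'a' @ 3: {3,4,5}  (accept∈set)
'b' @ 4: {3,4,5}  (accept∈set)
'b' @ 5: {3,4,5}  (accept∈set)
end set {3,4,5} — state 3 in

Answer: ACCEPT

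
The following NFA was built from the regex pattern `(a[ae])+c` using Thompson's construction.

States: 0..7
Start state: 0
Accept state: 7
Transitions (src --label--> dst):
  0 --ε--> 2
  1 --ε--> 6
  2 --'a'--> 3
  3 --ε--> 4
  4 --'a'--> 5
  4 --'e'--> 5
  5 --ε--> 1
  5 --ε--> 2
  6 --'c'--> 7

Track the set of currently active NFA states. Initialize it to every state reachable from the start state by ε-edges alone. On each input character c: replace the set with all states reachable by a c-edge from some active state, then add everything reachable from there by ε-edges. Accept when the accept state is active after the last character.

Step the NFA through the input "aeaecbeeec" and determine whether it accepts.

Answer: REJECT

Derivation:
start: ε-closure({0}) = {0,2}
'a' @ 1: {3,4}
'e' @ 2: {1,2,5,6}
'a' @ 3: {3,4}
'e' @ 4: {1,2,5,6}
'c' @ 5: {7}  ✓accept
'b' @ 6: {}  — dead — no transitions
rest 'eeec' ignored (set empty)
end set {} — state 7 not in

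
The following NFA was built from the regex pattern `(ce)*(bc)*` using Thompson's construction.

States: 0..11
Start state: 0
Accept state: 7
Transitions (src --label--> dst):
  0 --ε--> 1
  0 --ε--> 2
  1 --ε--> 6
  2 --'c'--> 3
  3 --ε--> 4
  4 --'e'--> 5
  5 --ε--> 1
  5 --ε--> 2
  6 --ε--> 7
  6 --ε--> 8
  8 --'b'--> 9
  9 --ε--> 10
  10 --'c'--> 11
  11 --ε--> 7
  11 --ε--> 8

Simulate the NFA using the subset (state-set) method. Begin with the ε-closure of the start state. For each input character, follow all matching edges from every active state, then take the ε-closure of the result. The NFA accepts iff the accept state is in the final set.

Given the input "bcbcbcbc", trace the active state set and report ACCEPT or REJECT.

Answer: ACCEPT

Trace:
initial (ε-close {0}): {0,1,2,6,7,8}
'b' @ 1: {9,10}
'c' @ 2: {7,8,11}  (accept∈set)
'b' @ 3: {9,10}
'c' @ 4: {7,8,11}  (accept∈set)
'b' @ 5: {9,10}
'c' @ 6: {7,8,11}  (accept∈set)
'b' @ 7: {9,10}
'c' @ 8: {7,8,11}  (accept∈set)
end set {7,8,11} — state 7 in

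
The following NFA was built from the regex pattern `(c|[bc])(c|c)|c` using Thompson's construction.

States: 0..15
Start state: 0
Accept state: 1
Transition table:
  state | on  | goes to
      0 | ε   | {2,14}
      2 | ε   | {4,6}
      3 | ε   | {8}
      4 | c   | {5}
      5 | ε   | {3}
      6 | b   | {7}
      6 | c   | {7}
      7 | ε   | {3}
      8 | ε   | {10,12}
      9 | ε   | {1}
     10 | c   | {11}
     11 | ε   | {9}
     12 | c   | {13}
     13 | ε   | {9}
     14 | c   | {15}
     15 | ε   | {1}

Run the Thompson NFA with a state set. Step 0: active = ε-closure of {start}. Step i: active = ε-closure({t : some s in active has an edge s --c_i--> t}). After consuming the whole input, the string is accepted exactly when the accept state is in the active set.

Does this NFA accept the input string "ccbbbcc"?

Answer: REJECT

Derivation:
S₀ = ε-closure({0}) = {0,2,4,6,14}
'c' @ 1: {1,3,5,7,8,10,12,15}  (accept∈set)
'c' @ 2: {1,9,11,13}  (accept∈set)
'b' @ 3: {}  — state set empty
rest 'bbcc' ignored (set empty)
final: {}; accept 1 not in set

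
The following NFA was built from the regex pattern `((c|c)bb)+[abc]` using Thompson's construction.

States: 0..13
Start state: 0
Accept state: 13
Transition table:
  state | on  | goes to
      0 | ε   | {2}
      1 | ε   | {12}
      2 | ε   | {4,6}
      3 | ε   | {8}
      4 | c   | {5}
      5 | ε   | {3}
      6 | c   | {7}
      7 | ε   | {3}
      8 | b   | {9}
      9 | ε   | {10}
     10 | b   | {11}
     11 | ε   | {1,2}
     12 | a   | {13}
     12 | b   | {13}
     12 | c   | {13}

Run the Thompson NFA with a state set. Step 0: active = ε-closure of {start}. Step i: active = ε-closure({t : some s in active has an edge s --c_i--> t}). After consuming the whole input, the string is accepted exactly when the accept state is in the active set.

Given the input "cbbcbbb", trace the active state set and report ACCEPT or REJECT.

Answer: ACCEPT

Derivation:
S₀ = ε-closure({0}) = {0,2,4,6}
'c' @ 1: {3,5,7,8}
'b' @ 2: {9,10}
'b' @ 3: {1,2,4,6,11,12}
'c' @ 4: {3,5,7,8,13}  ✓accept
'b' @ 5: {9,10}
'b' @ 6: {1,2,4,6,11,12}
'b' @ 7: {13}  ✓accept
after full input: {13}  (accept=13 in)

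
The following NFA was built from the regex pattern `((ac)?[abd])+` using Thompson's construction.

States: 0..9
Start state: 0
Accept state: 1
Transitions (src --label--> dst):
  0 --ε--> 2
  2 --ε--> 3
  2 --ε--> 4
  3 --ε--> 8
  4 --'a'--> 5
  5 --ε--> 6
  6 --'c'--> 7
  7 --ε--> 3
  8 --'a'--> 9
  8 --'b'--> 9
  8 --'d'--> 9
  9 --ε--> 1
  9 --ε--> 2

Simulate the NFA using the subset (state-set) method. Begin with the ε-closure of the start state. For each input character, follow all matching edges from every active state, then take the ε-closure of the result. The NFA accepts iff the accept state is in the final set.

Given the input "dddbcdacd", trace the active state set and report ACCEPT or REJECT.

start: ε-closure({0}) = {0,2,3,4,8}
'd' @ 1: {1,2,3,4,8,9}  [accepting]
'd' @ 2: {1,2,3,4,8,9}  [accepting]
'd' @ 3: {1,2,3,4,8,9}  [accepting]
'b' @ 4: {1,2,3,4,8,9}  [accepting]
'c' @ 5: {}  — dead — no transitions
rest 'dacd' ignored (set empty)
after full input: {}  (accept=1 not in)

Answer: REJECT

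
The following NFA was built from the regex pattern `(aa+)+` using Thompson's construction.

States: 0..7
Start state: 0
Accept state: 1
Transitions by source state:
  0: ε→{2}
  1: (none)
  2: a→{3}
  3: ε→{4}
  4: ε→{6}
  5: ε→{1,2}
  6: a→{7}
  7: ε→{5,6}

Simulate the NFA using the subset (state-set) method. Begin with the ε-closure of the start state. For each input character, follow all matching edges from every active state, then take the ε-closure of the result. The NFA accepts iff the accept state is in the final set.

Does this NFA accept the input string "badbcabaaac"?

start: ε-closure({0}) = {0,2}
'b' @ 1: {}  — state set empty
rest 'adbcabaaac' ignored (set empty)
after full input: {}  (accept=1 not in)

Answer: REJECT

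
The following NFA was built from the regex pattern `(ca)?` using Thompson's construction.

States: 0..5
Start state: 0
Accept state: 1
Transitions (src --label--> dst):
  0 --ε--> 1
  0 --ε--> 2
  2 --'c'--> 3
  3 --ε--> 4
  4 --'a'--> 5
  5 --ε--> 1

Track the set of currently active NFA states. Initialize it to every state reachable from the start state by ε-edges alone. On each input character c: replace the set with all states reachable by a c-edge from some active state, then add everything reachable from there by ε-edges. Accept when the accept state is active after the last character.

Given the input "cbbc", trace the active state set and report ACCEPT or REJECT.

initial (ε-close {0}): {0,1,2}
'c' @ 1: {3,4}
'b' @ 2: {}  — state set empty
rest 'bc' ignored (set empty)
after full input: {}  (accept=1 not in)

Answer: REJECT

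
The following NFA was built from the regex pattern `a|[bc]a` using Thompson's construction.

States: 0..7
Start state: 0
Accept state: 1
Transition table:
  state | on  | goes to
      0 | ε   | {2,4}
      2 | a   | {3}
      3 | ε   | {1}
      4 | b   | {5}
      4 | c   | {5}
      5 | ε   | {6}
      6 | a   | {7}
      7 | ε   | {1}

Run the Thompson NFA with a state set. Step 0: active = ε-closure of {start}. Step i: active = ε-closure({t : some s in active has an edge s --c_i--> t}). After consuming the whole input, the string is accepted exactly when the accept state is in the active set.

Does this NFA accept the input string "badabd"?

Answer: REJECT

Steps:
initial (ε-close {0}): {0,2,4}
'b' @ 1: {5,6}
'a' @ 2: {1,7}  ✓accept
'd' @ 3: {}  — dead — no transitions
rest 'abd' ignored (set empty)
final: {}; accept 1 not in set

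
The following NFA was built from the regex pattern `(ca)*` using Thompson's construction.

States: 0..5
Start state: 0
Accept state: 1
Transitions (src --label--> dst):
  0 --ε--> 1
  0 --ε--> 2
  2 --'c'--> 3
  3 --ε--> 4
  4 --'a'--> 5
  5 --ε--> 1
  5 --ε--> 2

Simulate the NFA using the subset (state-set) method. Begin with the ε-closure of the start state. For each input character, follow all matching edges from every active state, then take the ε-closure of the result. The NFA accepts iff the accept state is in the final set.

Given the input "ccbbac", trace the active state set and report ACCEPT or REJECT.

Answer: REJECT

Trace:
start: ε-closure({0}) = {0,1,2}
'c' @ 1: {3,4}
'c' @ 2: {}  — no active states
rest 'bbac' ignored (set empty)
final: {}; accept 1 not in set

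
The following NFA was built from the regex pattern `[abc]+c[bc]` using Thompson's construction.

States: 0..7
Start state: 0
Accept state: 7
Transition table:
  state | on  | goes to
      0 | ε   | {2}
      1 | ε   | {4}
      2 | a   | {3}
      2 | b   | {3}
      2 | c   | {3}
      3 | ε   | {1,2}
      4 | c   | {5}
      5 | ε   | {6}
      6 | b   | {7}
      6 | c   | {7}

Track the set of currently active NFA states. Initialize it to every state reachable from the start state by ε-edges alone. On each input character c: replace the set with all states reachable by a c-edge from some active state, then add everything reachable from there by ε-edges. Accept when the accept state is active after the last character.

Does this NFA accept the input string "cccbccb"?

S₀ = ε-closure({0}) = {0,2}
'c' @ 1: {1,2,3,4}
'c' @ 2: {1,2,3,4,5,6}
'c' @ 3: {1,2,3,4,5,6,7}  [accepting]
'b' @ 4: {1,2,3,4,7}  [accepting]
'c' @ 5: {1,2,3,4,5,6}
'c' @ 6: {1,2,3,4,5,6,7}  [accepting]
'b' @ 7: {1,2,3,4,7}  [accepting]
after full input: {1,2,3,4,7}  (accept=7 in)

Answer: ACCEPT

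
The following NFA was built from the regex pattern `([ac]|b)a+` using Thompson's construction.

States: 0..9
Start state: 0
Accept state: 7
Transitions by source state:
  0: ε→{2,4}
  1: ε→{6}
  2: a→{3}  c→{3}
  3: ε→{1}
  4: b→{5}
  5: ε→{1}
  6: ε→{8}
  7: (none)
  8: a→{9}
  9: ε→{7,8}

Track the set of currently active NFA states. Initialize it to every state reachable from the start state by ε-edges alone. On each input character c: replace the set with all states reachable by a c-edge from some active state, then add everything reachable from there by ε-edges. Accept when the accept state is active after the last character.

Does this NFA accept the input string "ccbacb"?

start: ε-closure({0}) = {0,2,4}
'c' @ 1: {1,3,6,8}
'c' @ 2: {}  — no active states
rest 'bacb' ignored (set empty)
after full input: {}  (accept=7 not in)

Answer: REJECT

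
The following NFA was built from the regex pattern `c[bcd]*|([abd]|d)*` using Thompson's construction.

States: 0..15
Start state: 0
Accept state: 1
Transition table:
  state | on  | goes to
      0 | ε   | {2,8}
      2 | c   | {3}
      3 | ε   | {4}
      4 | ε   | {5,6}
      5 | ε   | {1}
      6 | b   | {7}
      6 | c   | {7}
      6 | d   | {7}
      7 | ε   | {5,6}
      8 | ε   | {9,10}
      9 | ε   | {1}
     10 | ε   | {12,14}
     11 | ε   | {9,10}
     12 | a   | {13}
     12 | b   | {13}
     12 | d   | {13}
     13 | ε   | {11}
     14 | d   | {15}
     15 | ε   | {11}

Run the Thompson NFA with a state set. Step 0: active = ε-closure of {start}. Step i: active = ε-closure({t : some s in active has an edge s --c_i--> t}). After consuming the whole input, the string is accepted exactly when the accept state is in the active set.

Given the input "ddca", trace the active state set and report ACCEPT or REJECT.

Answer: REJECT

Trace:
start: ε-closure({0}) = {0,1,2,8,9,10,12,14}
'd' @ 1: {1,9,10,11,12,13,14,15}  ✓accept
'd' @ 2: {1,9,10,11,12,13,14,15}  ✓accept
'c' @ 3: {}  — dead — no transitions
rest 'a' ignored (set empty)
end set {} — state 1 not in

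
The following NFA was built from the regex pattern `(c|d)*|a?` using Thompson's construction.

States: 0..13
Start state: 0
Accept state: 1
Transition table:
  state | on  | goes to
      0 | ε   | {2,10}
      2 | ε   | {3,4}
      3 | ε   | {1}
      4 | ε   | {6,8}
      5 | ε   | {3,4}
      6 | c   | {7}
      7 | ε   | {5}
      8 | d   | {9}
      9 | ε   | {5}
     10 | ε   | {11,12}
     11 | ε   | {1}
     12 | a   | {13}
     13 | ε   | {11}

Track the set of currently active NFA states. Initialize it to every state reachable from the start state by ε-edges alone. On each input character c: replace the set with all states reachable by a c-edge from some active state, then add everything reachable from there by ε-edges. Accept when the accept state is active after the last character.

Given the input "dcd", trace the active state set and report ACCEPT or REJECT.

initial (ε-close {0}): {0,1,2,3,4,6,8,10,11,12}
'd' @ 1: {1,3,4,5,6,8,9}  [accepting]
'c' @ 2: {1,3,4,5,6,7,8}  [accepting]
'd' @ 3: {1,3,4,5,6,8,9}  [accepting]
final: {1,3,4,5,6,8,9}; accept 1 in set

Answer: ACCEPT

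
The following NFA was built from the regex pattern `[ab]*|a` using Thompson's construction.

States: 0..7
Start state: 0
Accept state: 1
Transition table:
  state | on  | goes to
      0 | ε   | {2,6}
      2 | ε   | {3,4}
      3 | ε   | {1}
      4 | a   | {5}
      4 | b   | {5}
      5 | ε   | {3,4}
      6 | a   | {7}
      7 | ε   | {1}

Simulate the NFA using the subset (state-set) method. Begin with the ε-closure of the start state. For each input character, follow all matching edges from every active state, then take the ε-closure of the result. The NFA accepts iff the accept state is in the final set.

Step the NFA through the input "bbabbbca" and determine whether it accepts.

Answer: REJECT

Trace:
S₀ = ε-closure({0}) = {0,1,2,3,4,6}
'b' @ 1: {1,3,4,5}  [accepting]
'b' @ 2: {1,3,4,5}  [accepting]
'a' @ 3: {1,3,4,5}  [accepting]
'b' @ 4: {1,3,4,5}  [accepting]
'b' @ 5: {1,3,4,5}  [accepting]
'b' @ 6: {1,3,4,5}  [accepting]
'c' @ 7: {}  — state set empty
rest 'a' ignored (set empty)
after full input: {}  (accept=1 not in)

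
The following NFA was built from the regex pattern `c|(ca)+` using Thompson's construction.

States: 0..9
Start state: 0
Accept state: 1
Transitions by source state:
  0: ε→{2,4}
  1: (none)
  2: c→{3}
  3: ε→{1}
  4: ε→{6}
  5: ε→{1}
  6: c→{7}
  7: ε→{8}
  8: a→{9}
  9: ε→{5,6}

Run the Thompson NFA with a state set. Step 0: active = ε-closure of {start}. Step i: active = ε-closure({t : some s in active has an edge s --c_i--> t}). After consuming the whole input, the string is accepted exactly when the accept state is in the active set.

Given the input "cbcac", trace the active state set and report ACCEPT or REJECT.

S₀ = ε-closure({0}) = {0,2,4,6}
'c' @ 1: {1,3,7,8}  ✓accept
'b' @ 2: {}  — dead — no transitions
rest 'cac' ignored (set empty)
after full input: {}  (accept=1 not in)

Answer: REJECT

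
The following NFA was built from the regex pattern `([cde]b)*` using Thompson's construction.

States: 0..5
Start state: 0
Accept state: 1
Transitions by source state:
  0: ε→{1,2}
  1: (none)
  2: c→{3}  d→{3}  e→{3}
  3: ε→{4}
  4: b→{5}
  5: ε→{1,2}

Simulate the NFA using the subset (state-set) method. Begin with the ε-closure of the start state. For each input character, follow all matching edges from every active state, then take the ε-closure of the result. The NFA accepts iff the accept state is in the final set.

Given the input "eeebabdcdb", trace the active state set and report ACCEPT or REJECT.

Answer: REJECT

Trace:
start: ε-closure({0}) = {0,1,2}
'e' @ 1: {3,4}
'e' @ 2: {}  — state set empty
rest 'ebabdcdb' ignored (set empty)
final: {}; accept 1 not in set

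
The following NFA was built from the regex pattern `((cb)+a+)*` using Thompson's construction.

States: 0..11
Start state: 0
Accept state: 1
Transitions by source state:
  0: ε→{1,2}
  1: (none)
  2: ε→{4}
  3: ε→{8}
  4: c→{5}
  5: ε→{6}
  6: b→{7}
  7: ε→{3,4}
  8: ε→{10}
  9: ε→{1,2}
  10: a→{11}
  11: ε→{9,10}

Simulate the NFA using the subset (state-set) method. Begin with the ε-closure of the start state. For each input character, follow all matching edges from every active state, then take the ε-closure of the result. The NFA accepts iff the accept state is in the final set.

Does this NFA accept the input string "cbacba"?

Answer: ACCEPT

Steps:
S₀ = ε-closure({0}) = {0,1,2,4}
'c' @ 1: {5,6}
'b' @ 2: {3,4,7,8,10}
'a' @ 3: {1,2,4,9,10,11}  (accept∈set)
'c' @ 4: {5,6}
'b' @ 5: {3,4,7,8,10}
'a' @ 6: {1,2,4,9,10,11}  (accept∈set)
after full input: {1,2,4,9,10,11}  (accept=1 in)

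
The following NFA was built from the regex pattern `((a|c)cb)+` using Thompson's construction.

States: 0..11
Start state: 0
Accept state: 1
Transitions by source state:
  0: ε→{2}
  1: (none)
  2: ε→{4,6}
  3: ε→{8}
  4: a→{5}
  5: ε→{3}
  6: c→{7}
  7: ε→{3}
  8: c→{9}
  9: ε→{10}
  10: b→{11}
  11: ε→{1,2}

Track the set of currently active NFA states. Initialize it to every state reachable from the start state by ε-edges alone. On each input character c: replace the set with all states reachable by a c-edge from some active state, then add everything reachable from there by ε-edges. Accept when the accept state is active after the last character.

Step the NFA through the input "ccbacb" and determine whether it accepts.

S₀ = ε-closure({0}) = {0,2,4,6}
'c' @ 1: {3,7,8}
'c' @ 2: {9,10}
'b' @ 3: {1,2,4,6,11}  (accept∈set)
'a' @ 4: {3,5,8}
'c' @ 5: {9,10}
'b' @ 6: {1,2,4,6,11}  (accept∈set)
final: {1,2,4,6,11}; accept 1 in set

Answer: ACCEPT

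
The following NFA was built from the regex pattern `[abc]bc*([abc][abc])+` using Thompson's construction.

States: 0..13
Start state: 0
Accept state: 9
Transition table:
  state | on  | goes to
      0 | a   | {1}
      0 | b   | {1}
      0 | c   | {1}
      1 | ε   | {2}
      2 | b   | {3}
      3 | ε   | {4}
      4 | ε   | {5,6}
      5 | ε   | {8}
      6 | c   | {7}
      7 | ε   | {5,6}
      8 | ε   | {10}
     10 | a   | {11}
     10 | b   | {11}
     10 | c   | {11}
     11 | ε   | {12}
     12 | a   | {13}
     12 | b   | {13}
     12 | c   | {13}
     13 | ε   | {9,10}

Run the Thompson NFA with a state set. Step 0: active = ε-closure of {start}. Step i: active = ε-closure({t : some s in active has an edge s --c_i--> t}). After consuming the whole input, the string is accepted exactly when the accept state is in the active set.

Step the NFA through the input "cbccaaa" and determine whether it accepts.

Answer: ACCEPT

Trace:
S₀ = ε-closure({0}) = {0}
'c' @ 1: {1,2}
'b' @ 2: {3,4,5,6,8,10}
'c' @ 3: {5,6,7,8,10,11,12}
'c' @ 4: {5,6,7,8,9,10,11,12,13}  (accept∈set)
'a' @ 5: {9,10,11,12,13}  (accept∈set)
'a' @ 6: {9,10,11,12,13}  (accept∈set)
'a' @ 7: {9,10,11,12,13}  (accept∈set)
end set {9,10,11,12,13} — state 9 in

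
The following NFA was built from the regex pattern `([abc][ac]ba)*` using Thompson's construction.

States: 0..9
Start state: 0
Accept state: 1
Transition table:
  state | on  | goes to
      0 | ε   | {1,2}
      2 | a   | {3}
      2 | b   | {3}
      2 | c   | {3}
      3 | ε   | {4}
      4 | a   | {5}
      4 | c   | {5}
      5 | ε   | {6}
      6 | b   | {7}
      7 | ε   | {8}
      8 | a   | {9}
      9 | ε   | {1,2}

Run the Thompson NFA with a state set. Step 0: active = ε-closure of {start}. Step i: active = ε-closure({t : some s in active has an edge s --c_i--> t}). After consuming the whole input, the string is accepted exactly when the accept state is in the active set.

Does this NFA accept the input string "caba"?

initial (ε-close {0}): {0,1,2}
'c' @ 1: {3,4}
'a' @ 2: {5,6}
'b' @ 3: {7,8}
'a' @ 4: {1,2,9}  [accepting]
final: {1,2,9}; accept 1 in set

Answer: ACCEPT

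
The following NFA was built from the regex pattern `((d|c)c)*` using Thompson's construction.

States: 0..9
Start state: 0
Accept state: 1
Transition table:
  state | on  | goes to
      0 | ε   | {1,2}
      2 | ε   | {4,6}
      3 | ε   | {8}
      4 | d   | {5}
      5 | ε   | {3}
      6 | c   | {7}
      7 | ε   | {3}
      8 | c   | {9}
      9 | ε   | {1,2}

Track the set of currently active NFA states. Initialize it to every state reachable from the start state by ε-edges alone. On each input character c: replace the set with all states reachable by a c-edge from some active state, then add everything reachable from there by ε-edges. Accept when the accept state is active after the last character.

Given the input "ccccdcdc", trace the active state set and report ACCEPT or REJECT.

Answer: ACCEPT

Steps:
S₀ = ε-closure({0}) = {0,1,2,4,6}
'c' @ 1: {3,7,8}
'c' @ 2: {1,2,4,6,9}  [accepting]
'c' @ 3: {3,7,8}
'c' @ 4: {1,2,4,6,9}  [accepting]
'd' @ 5: {3,5,8}
'c' @ 6: {1,2,4,6,9}  [accepting]
'd' @ 7: {3,5,8}
'c' @ 8: {1,2,4,6,9}  [accepting]
final: {1,2,4,6,9}; accept 1 in set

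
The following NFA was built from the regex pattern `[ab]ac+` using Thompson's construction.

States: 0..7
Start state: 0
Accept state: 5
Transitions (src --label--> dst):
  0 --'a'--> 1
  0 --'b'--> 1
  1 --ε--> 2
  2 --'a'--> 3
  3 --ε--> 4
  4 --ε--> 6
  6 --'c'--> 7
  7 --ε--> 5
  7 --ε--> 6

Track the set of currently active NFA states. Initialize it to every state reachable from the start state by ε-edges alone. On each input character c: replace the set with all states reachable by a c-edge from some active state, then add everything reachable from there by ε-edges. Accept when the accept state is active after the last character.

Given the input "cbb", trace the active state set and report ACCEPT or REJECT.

Answer: REJECT

Steps:
S₀ = ε-closure({0}) = {0}
'c' @ 1: {}  — dead — no transitions
rest 'bb' ignored (set empty)
final: {}; accept 5 not in set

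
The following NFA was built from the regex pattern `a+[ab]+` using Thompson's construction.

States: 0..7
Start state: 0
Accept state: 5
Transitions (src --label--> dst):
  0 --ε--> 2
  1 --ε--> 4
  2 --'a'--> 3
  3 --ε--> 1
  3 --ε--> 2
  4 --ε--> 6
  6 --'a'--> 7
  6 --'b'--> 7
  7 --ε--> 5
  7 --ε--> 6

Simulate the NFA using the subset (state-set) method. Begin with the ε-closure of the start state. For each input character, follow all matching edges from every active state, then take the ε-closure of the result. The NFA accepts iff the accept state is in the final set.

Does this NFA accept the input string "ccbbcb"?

S₀ = ε-closure({0}) = {0,2}
'c' @ 1: {}  — dead — no transitions
rest 'cbbcb' ignored (set empty)
after full input: {}  (accept=5 not in)

Answer: REJECT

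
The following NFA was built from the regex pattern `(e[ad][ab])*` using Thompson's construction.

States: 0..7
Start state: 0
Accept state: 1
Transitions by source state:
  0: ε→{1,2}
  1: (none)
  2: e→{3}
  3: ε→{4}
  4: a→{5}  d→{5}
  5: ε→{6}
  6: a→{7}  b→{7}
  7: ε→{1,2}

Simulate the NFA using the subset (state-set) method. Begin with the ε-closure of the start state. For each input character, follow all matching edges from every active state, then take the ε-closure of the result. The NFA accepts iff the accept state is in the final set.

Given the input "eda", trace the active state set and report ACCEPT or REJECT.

start: ε-closure({0}) = {0,1,2}
'e' @ 1: {3,4}
'd' @ 2: {5,6}
'a' @ 3: {1,2,7}  ✓accept
final: {1,2,7}; accept 1 in set

Answer: ACCEPT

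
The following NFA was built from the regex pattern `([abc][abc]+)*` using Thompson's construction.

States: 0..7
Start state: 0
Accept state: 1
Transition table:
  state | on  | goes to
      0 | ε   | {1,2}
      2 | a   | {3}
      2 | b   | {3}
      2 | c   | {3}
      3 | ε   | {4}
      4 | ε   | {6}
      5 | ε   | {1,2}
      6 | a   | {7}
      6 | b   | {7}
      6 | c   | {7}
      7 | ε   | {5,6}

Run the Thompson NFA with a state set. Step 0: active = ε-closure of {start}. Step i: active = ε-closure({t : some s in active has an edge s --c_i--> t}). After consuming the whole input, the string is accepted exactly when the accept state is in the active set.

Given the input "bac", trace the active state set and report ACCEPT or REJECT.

initial (ε-close {0}): {0,1,2}
'b' @ 1: {3,4,6}
'a' @ 2: {1,2,5,6,7}  ✓accept
'c' @ 3: {1,2,3,4,5,6,7}  ✓accept
end set {1,2,3,4,5,6,7} — state 1 in

Answer: ACCEPT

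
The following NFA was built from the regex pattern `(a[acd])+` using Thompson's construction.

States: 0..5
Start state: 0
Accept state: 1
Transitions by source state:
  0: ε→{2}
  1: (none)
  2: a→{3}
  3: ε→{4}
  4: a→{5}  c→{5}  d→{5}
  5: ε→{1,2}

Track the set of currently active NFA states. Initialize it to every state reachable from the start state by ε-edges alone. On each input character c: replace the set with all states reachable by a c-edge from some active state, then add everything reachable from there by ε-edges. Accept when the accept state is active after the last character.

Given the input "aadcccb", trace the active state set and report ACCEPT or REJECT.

start: ε-closure({0}) = {0,2}
'a' @ 1: {3,4}
'a' @ 2: {1,2,5}  (accept∈set)
'd' @ 3: {}  — state set empty
rest 'cccb' ignored (set empty)
final: {}; accept 1 not in set

Answer: REJECT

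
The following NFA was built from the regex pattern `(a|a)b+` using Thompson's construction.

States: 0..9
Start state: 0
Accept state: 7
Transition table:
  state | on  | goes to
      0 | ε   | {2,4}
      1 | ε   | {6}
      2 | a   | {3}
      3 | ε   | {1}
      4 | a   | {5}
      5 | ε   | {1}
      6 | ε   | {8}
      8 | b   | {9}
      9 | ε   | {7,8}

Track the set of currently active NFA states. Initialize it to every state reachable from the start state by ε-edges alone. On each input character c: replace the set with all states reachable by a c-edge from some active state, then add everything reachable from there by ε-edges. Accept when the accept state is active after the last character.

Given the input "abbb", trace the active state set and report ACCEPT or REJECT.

initial (ε-close {0}): {0,2,4}
'a' @ 1: {1,3,5,6,8}
'b' @ 2: {7,8,9}  (accept∈set)
'b' @ 3: {7,8,9}  (accept∈set)
'b' @ 4: {7,8,9}  (accept∈set)
final: {7,8,9}; accept 7 in set

Answer: ACCEPT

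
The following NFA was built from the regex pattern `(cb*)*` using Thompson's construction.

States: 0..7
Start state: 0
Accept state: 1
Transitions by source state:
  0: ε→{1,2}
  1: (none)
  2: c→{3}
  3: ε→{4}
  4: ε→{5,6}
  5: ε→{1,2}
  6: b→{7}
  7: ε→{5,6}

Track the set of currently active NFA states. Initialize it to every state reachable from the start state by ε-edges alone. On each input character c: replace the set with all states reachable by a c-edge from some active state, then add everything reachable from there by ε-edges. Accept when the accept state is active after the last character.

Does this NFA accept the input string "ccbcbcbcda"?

start: ε-closure({0}) = {0,1,2}
'c' @ 1: {1,2,3,4,5,6}  (accept∈set)
'c' @ 2: {1,2,3,4,5,6}  (accept∈set)
'b' @ 3: {1,2,5,6,7}  (accept∈set)
'c' @ 4: {1,2,3,4,5,6}  (accept∈set)
'b' @ 5: {1,2,5,6,7}  (accept∈set)
'c' @ 6: {1,2,3,4,5,6}  (accept∈set)
'b' @ 7: {1,2,5,6,7}  (accept∈set)
'c' @ 8: {1,2,3,4,5,6}  (accept∈set)
'd' @ 9: {}  — no active states
rest 'a' ignored (set empty)
after full input: {}  (accept=1 not in)

Answer: REJECT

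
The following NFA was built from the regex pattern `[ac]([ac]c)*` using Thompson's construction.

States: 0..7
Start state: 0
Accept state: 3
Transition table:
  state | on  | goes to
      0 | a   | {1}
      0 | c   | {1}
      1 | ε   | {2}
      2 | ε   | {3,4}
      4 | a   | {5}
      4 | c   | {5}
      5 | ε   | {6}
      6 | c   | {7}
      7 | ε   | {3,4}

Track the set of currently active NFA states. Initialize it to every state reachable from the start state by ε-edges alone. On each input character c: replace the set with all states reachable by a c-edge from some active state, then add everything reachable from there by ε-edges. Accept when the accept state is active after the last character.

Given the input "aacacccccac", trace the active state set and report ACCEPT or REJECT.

Answer: ACCEPT

Trace:
S₀ = ε-closure({0}) = {0}
'a' @ 1: {1,2,3,4}  ✓accept
'a' @ 2: {5,6}
'c' @ 3: {3,4,7}  ✓accept
'a' @ 4: {5,6}
'c' @ 5: {3,4,7}  ✓accept
'c' @ 6: {5,6}
'c' @ 7: {3,4,7}  ✓accept
'c' @ 8: {5,6}
'c' @ 9: {3,4,7}  ✓accept
'a' @ 10: {5,6}
'c' @ 11: {3,4,7}  ✓accept
end set {3,4,7} — state 3 in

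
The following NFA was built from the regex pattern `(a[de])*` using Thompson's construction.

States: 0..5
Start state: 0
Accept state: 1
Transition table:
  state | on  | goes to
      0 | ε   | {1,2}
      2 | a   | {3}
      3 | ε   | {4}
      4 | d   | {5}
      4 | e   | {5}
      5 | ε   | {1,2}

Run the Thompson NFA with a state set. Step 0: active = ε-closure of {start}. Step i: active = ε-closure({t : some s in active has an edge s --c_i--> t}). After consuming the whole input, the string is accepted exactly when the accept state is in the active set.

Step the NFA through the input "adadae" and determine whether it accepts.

Answer: ACCEPT

Derivation:
start: ε-closure({0}) = {0,1,2}
'a' @ 1: {3,4}
'd' @ 2: {1,2,5}  (accept∈set)
'a' @ 3: {3,4}
'd' @ 4: {1,2,5}  (accept∈set)
'a' @ 5: {3,4}
'e' @ 6: {1,2,5}  (accept∈set)
final: {1,2,5}; accept 1 in set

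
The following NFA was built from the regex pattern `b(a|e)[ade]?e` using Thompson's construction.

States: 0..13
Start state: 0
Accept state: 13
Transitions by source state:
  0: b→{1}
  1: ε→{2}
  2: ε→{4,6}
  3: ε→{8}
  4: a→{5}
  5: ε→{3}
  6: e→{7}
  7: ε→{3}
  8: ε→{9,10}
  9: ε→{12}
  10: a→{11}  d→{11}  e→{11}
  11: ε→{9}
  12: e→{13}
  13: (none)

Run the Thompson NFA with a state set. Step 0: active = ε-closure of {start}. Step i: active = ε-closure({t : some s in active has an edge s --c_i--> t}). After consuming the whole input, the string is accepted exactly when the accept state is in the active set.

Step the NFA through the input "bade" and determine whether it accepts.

initial (ε-close {0}): {0}
'b' @ 1: {1,2,4,6}
'a' @ 2: {3,5,8,9,10,12}
'd' @ 3: {9,11,12}
'e' @ 4: {13}  ✓accept
end set {13} — state 13 in

Answer: ACCEPT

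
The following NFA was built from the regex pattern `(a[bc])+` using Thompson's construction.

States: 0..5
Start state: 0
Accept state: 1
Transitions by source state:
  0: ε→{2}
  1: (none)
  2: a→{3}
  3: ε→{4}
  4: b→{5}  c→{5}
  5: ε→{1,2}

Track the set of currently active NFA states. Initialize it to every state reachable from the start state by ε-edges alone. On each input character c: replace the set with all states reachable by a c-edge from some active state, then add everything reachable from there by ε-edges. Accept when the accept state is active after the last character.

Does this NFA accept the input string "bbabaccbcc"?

Answer: REJECT

Trace:
initial (ε-close {0}): {0,2}
'b' @ 1: {}  — state set empty
rest 'babaccbcc' ignored (set empty)
end set {} — state 1 not in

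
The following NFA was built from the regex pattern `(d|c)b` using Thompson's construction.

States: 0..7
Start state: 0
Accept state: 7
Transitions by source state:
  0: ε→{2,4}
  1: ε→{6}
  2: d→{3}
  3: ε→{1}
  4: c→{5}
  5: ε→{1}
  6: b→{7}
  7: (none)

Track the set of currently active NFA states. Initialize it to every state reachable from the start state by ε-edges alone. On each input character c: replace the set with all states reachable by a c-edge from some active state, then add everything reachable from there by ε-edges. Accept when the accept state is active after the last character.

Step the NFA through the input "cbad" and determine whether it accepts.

Answer: REJECT

Derivation:
S₀ = ε-closure({0}) = {0,2,4}
'c' @ 1: {1,5,6}
'b' @ 2: {7}  ✓accept
'a' @ 3: {}  — dead — no transitions
rest 'd' ignored (set empty)
final: {}; accept 7 not in set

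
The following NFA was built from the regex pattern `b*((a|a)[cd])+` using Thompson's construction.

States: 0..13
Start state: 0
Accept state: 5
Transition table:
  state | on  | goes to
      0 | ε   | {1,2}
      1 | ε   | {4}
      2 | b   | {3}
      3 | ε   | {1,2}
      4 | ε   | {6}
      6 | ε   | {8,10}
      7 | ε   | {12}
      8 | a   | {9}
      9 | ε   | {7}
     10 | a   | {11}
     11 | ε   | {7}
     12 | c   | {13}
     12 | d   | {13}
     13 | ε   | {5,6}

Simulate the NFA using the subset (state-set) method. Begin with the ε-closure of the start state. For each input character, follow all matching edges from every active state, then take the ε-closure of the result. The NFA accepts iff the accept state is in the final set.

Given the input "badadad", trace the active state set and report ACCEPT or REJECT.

start: ε-closure({0}) = {0,1,2,4,6,8,10}
'b' @ 1: {1,2,3,4,6,8,10}
'a' @ 2: {7,9,11,12}
'd' @ 3: {5,6,8,10,13}  [accepting]
'a' @ 4: {7,9,11,12}
'd' @ 5: {5,6,8,10,13}  [accepting]
'a' @ 6: {7,9,11,12}
'd' @ 7: {5,6,8,10,13}  [accepting]
after full input: {5,6,8,10,13}  (accept=5 in)

Answer: ACCEPT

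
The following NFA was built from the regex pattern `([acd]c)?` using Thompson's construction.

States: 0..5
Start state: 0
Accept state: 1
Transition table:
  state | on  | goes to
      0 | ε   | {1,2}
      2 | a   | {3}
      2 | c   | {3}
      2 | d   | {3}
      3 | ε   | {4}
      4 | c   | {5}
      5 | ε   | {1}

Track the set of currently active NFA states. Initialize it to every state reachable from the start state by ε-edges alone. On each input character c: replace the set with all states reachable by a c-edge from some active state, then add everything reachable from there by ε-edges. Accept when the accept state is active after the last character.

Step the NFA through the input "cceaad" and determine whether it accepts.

Answer: REJECT

Trace:
start: ε-closure({0}) = {0,1,2}
'c' @ 1: {3,4}
'c' @ 2: {1,5}  [accepting]
'e' @ 3: {}  — no active states
rest 'aad' ignored (set empty)
after full input: {}  (accept=1 not in)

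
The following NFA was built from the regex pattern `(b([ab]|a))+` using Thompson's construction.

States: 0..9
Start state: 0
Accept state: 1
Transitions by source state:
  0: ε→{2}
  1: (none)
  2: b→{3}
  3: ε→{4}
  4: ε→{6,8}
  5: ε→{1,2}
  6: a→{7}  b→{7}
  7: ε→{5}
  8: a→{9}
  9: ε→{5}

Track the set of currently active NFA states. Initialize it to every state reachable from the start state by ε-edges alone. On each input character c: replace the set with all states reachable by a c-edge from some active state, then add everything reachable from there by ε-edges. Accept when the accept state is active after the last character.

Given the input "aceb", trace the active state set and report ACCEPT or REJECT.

S₀ = ε-closure({0}) = {0,2}
'a' @ 1: {}  — no active states
rest 'ceb' ignored (set empty)
end set {} — state 1 not in

Answer: REJECT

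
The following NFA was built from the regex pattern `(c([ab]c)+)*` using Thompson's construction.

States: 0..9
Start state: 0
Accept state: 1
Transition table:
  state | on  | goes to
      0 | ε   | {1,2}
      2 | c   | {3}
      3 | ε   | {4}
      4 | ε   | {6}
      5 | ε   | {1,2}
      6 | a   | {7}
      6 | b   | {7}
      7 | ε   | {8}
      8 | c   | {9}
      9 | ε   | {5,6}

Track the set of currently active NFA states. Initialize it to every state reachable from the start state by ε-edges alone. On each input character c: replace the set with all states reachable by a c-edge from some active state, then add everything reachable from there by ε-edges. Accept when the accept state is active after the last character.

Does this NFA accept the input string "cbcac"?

Answer: ACCEPT

Derivation:
initial (ε-close {0}): {0,1,2}
'c' @ 1: {3,4,6}
'b' @ 2: {7,8}
'c' @ 3: {1,2,5,6,9}  ✓accept
'a' @ 4: {7,8}
'c' @ 5: {1,2,5,6,9}  ✓accept
end set {1,2,5,6,9} — state 1 in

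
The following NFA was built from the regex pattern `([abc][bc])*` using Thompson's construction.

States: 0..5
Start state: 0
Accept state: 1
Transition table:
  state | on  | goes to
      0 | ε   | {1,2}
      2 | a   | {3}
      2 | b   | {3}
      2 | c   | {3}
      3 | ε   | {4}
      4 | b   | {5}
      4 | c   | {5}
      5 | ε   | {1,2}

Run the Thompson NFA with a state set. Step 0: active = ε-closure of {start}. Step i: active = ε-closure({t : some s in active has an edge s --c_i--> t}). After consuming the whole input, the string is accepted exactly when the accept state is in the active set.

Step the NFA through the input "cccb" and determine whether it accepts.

Answer: ACCEPT

Trace:
start: ε-closure({0}) = {0,1,2}
'c' @ 1: {3,4}
'c' @ 2: {1,2,5}  (accept∈set)
'c' @ 3: {3,4}
'b' @ 4: {1,2,5}  (accept∈set)
after full input: {1,2,5}  (accept=1 in)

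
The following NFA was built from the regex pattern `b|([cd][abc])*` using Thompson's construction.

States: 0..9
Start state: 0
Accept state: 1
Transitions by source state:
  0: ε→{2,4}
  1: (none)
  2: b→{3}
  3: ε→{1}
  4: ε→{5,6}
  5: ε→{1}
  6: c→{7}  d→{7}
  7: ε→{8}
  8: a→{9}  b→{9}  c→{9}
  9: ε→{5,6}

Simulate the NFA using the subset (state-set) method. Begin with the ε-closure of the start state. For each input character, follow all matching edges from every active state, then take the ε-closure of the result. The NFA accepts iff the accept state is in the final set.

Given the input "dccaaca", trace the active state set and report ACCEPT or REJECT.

initial (ε-close {0}): {0,1,2,4,5,6}
'd' @ 1: {7,8}
'c' @ 2: {1,5,6,9}  (accept∈set)
'c' @ 3: {7,8}
'a' @ 4: {1,5,6,9}  (accept∈set)
'a' @ 5: {}  — state set empty
rest 'ca' ignored (set empty)
final: {}; accept 1 not in set

Answer: REJECT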